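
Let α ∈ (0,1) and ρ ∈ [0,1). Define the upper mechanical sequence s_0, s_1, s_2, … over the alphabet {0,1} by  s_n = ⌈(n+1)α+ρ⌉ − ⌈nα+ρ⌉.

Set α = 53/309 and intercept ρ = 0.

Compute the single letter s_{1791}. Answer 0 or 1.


0

(n+1)α + ρ = (1792·53) / 309 = 94976/309
nα + ρ     = (1791·53) / 309 = 94923/309
⌈94976/309⌉ = 308,  ⌈94923/309⌉ = 308
s_{1791} = 308 − 308 = 0


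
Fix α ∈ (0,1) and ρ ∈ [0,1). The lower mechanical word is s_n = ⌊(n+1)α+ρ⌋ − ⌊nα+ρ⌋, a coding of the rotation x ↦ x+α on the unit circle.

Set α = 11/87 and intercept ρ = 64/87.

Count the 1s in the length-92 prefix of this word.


#1s = Σ_{n=0}^{91} s_n = Σ_{n=0}^{91} (⌊(n+1)α+ρ⌋ − ⌊nα+ρ⌋)
the sum telescopes: every ⌊nα+ρ⌋ with 0 < n < 92 appears once with + and once with −, leaving ⌊92α+ρ⌋ − ⌊0·α+ρ⌋
92α + ρ = (92·11 + 64) / 87 = 1076/87
ρ = 64/87
⌊1076/87⌋ = 12,  ⌊64/87⌋ = 0
#1s = 12 − 0 = 12

12


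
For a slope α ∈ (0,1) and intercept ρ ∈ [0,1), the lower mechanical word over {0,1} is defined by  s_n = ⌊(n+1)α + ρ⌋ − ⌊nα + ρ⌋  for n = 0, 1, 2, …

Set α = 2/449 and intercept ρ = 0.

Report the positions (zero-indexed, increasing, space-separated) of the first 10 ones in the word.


224 448 673 897 1122 1346 1571 1795 2020 2244

n=0: ⌊2/449⌋−⌊0/449⌋ = 0−0 = 0
n=1: ⌊4/449⌋−⌊2/449⌋ = 0−0 = 0
  …
n=224: ⌊450/449⌋−⌊448/449⌋ = 1−0 = 1  ← one
n=225: ⌊452/449⌋−⌊450/449⌋ = 1−1 = 0
n=226: ⌊454/449⌋−⌊452/449⌋ = 1−1 = 0
  …
n=448: ⌊898/449⌋−⌊896/449⌋ = 2−1 = 1  ← one
n=449: ⌊900/449⌋−⌊898/449⌋ = 2−2 = 0
n=450: ⌊902/449⌋−⌊900/449⌋ = 2−2 = 0
  …
n=673: ⌊1348/449⌋−⌊1346/449⌋ = 3−2 = 1  ← one
n=674: ⌊1350/449⌋−⌊1348/449⌋ = 3−3 = 0
n=675: ⌊1352/449⌋−⌊1350/449⌋ = 3−3 = 0
  …
n=897: ⌊1796/449⌋−⌊1794/449⌋ = 4−3 = 1  ← one
n=898: ⌊1798/449⌋−⌊1796/449⌋ = 4−4 = 0
n=899: ⌊1800/449⌋−⌊1798/449⌋ = 4−4 = 0
  …
n=1122: ⌊2246/449⌋−⌊2244/449⌋ = 5−4 = 1  ← one
n=1123: ⌊2248/449⌋−⌊2246/449⌋ = 5−5 = 0
n=1124: ⌊2250/449⌋−⌊2248/449⌋ = 5−5 = 0
  …
n=1346: ⌊2694/449⌋−⌊2692/449⌋ = 6−5 = 1  ← one
n=1347: ⌊2696/449⌋−⌊2694/449⌋ = 6−6 = 0
n=1348: ⌊2698/449⌋−⌊2696/449⌋ = 6−6 = 0
  …
n=1571: ⌊3144/449⌋−⌊3142/449⌋ = 7−6 = 1  ← one
n=1572: ⌊3146/449⌋−⌊3144/449⌋ = 7−7 = 0
n=1573: ⌊3148/449⌋−⌊3146/449⌋ = 7−7 = 0
  …
n=1795: ⌊3592/449⌋−⌊3590/449⌋ = 8−7 = 1  ← one
n=1796: ⌊3594/449⌋−⌊3592/449⌋ = 8−8 = 0
n=1797: ⌊3596/449⌋−⌊3594/449⌋ = 8−8 = 0
  …
n=2020: ⌊4042/449⌋−⌊4040/449⌋ = 9−8 = 1  ← one
n=2021: ⌊4044/449⌋−⌊4042/449⌋ = 9−9 = 0
n=2022: ⌊4046/449⌋−⌊4044/449⌋ = 9−9 = 0
  …
n=2244: ⌊4490/449⌋−⌊4488/449⌋ = 10−9 = 1  ← one
positions of the first 10 ones: 224 448 673 897 1122 1346 1571 1795 2020 2244


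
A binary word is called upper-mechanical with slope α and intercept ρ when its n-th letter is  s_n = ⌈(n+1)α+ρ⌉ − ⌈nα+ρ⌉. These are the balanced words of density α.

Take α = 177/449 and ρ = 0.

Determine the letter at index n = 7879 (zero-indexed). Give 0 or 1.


1

(n+1)α + ρ = (7880·177) / 449 = 1394760/449
nα + ρ     = (7879·177) / 449 = 1394583/449
⌈1394760/449⌉ = 3107,  ⌈1394583/449⌉ = 3106
s_{7879} = 3107 − 3106 = 1


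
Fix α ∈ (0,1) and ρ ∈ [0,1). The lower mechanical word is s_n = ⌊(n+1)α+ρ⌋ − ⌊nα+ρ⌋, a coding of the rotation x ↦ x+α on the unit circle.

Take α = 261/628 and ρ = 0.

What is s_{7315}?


0

(n+1)α + ρ = (7316·261) / 628 = 1909476/628
nα + ρ     = (7315·261) / 628 = 1909215/628
⌊1909476/628⌋ = 3040,  ⌊1909215/628⌋ = 3040
s_{7315} = 3040 − 3040 = 0


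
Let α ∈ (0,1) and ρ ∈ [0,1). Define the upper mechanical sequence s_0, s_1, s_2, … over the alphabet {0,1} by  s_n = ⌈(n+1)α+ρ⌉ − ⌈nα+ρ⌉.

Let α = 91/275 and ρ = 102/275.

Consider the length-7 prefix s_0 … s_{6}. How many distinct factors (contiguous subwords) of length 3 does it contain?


t_n = ⌈(n·91+102)/275⌉ for n = 0 … 7:
  n=0…7: ⌈102/275⌉=1 ⌈193/275⌉=1 ⌈284/275⌉=2 ⌈375/275⌉=2 ⌈466/275⌉=2 ⌈557/275⌉=3 ⌈648/275⌉=3 ⌈739/275⌉=3
s_n = t_(n+1) − t_n for n = 0 … 6 gives
prefix = 0100100
slide a length-3 window over [0..2] … [4..6] (5 windows); first occurrence of each distinct factor:
  [  0..  2] 010
  [  1..  3] 100
  [  2..  4] 001
  (the other 2 windows repeat one of these)
distinct factors: {001, 010, 100}
count = 3  (Sturmian bound for length 3 is 4)

3


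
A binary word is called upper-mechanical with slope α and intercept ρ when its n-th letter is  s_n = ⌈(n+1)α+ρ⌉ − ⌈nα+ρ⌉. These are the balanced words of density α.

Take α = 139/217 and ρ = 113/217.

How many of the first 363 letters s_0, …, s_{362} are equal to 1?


#1s = Σ_{n=0}^{362} s_n = Σ_{n=0}^{362} (⌈(n+1)α+ρ⌉ − ⌈nα+ρ⌉)
the sum telescopes: every ⌈nα+ρ⌉ with 0 < n < 363 appears once with + and once with −, leaving ⌈363α+ρ⌉ − ⌈0·α+ρ⌉
363α + ρ = (363·139 + 113) / 217 = 50570/217
ρ = 113/217
⌈50570/217⌉ = 234,  ⌈113/217⌉ = 1
#1s = 234 − 1 = 233

233


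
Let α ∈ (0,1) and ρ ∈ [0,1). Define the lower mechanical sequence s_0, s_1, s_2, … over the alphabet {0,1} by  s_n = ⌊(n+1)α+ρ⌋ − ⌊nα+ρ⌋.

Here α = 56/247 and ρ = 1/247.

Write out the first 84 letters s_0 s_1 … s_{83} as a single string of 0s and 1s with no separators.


000010001000010001000010001000100001000100001000100010000100010000100010001000010001

n=0: ⌊(1·56+1)/247⌋ − ⌊(0·56+1)/247⌋ = ⌊57/247⌋ − ⌊1/247⌋ = 0 − 0 = 0
n=1: ⌊(2·56+1)/247⌋ − ⌊(1·56+1)/247⌋ = ⌊113/247⌋ − ⌊57/247⌋ = 0 − 0 = 0
n=2: ⌊(3·56+1)/247⌋ − ⌊(2·56+1)/247⌋ = ⌊169/247⌋ − ⌊113/247⌋ = 0 − 0 = 0
n=3: ⌊(4·56+1)/247⌋ − ⌊(3·56+1)/247⌋ = ⌊225/247⌋ − ⌊169/247⌋ = 0 − 0 = 0
n=4: ⌊(5·56+1)/247⌋ − ⌊(4·56+1)/247⌋ = ⌊281/247⌋ − ⌊225/247⌋ = 1 − 0 = 1
n=5: ⌊(6·56+1)/247⌋ − ⌊(5·56+1)/247⌋ = ⌊337/247⌋ − ⌊281/247⌋ = 1 − 1 = 0
n=6: ⌊(7·56+1)/247⌋ − ⌊(6·56+1)/247⌋ = ⌊393/247⌋ − ⌊337/247⌋ = 1 − 1 = 0
n=7: ⌊(8·56+1)/247⌋ − ⌊(7·56+1)/247⌋ = ⌊449/247⌋ − ⌊393/247⌋ = 1 − 1 = 0
n=8: ⌊(9·56+1)/247⌋ − ⌊(8·56+1)/247⌋ = ⌊505/247⌋ − ⌊449/247⌋ = 2 − 1 = 1
n=9: ⌊(10·56+1)/247⌋ − ⌊(9·56+1)/247⌋ = ⌊561/247⌋ − ⌊505/247⌋ = 2 − 2 = 0
n=10: ⌊(11·56+1)/247⌋ − ⌊(10·56+1)/247⌋ = ⌊617/247⌋ − ⌊561/247⌋ = 2 − 2 = 0
n=11: ⌊(12·56+1)/247⌋ − ⌊(11·56+1)/247⌋ = ⌊673/247⌋ − ⌊617/247⌋ = 2 − 2 = 0
n=12: ⌊(13·56+1)/247⌋ − ⌊(12·56+1)/247⌋ = ⌊729/247⌋ − ⌊673/247⌋ = 2 − 2 = 0
n=13: ⌊(14·56+1)/247⌋ − ⌊(13·56+1)/247⌋ = ⌊785/247⌋ − ⌊729/247⌋ = 3 − 2 = 1
n=14: ⌊(15·56+1)/247⌋ − ⌊(14·56+1)/247⌋ = ⌊841/247⌋ − ⌊785/247⌋ = 3 − 3 = 0
n=15: ⌊(16·56+1)/247⌋ − ⌊(15·56+1)/247⌋ = ⌊897/247⌋ − ⌊841/247⌋ = 3 − 3 = 0
n=16: ⌊(17·56+1)/247⌋ − ⌊(16·56+1)/247⌋ = ⌊953/247⌋ − ⌊897/247⌋ = 3 − 3 = 0
n=17: ⌊(18·56+1)/247⌋ − ⌊(17·56+1)/247⌋ = ⌊1009/247⌋ − ⌊953/247⌋ = 4 − 3 = 1
n=18: ⌊(19·56+1)/247⌋ − ⌊(18·56+1)/247⌋ = ⌊1065/247⌋ − ⌊1009/247⌋ = 4 − 4 = 0
n=19: ⌊(20·56+1)/247⌋ − ⌊(19·56+1)/247⌋ = ⌊1121/247⌋ − ⌊1065/247⌋ = 4 − 4 = 0
n=20: ⌊(21·56+1)/247⌋ − ⌊(20·56+1)/247⌋ = ⌊1177/247⌋ − ⌊1121/247⌋ = 4 − 4 = 0
n=21: ⌊(22·56+1)/247⌋ − ⌊(21·56+1)/247⌋ = ⌊1233/247⌋ − ⌊1177/247⌋ = 4 − 4 = 0
n=22: ⌊(23·56+1)/247⌋ − ⌊(22·56+1)/247⌋ = ⌊1289/247⌋ − ⌊1233/247⌋ = 5 − 4 = 1
n=23: ⌊(24·56+1)/247⌋ − ⌊(23·56+1)/247⌋ = ⌊1345/247⌋ − ⌊1289/247⌋ = 5 − 5 = 0
n=24: ⌊(25·56+1)/247⌋ − ⌊(24·56+1)/247⌋ = ⌊1401/247⌋ − ⌊1345/247⌋ = 5 − 5 = 0
n=25: ⌊(26·56+1)/247⌋ − ⌊(25·56+1)/247⌋ = ⌊1457/247⌋ − ⌊1401/247⌋ = 5 − 5 = 0
n=26: ⌊(27·56+1)/247⌋ − ⌊(26·56+1)/247⌋ = ⌊1513/247⌋ − ⌊1457/247⌋ = 6 − 5 = 1
n=27: ⌊(28·56+1)/247⌋ − ⌊(27·56+1)/247⌋ = ⌊1569/247⌋ − ⌊1513/247⌋ = 6 − 6 = 0
n=28: ⌊(29·56+1)/247⌋ − ⌊(28·56+1)/247⌋ = ⌊1625/247⌋ − ⌊1569/247⌋ = 6 − 6 = 0
n=29: ⌊(30·56+1)/247⌋ − ⌊(29·56+1)/247⌋ = ⌊1681/247⌋ − ⌊1625/247⌋ = 6 − 6 = 0
n=30: ⌊(31·56+1)/247⌋ − ⌊(30·56+1)/247⌋ = ⌊1737/247⌋ − ⌊1681/247⌋ = 7 − 6 = 1
n=31: ⌊(32·56+1)/247⌋ − ⌊(31·56+1)/247⌋ = ⌊1793/247⌋ − ⌊1737/247⌋ = 7 − 7 = 0
n=32: ⌊(33·56+1)/247⌋ − ⌊(32·56+1)/247⌋ = ⌊1849/247⌋ − ⌊1793/247⌋ = 7 − 7 = 0
n=33: ⌊(34·56+1)/247⌋ − ⌊(33·56+1)/247⌋ = ⌊1905/247⌋ − ⌊1849/247⌋ = 7 − 7 = 0
n=34: ⌊(35·56+1)/247⌋ − ⌊(34·56+1)/247⌋ = ⌊1961/247⌋ − ⌊1905/247⌋ = 7 − 7 = 0
n=35: ⌊(36·56+1)/247⌋ − ⌊(35·56+1)/247⌋ = ⌊2017/247⌋ − ⌊1961/247⌋ = 8 − 7 = 1
n=36: ⌊(37·56+1)/247⌋ − ⌊(36·56+1)/247⌋ = ⌊2073/247⌋ − ⌊2017/247⌋ = 8 − 8 = 0
n=37: ⌊(38·56+1)/247⌋ − ⌊(37·56+1)/247⌋ = ⌊2129/247⌋ − ⌊2073/247⌋ = 8 − 8 = 0
n=38: ⌊(39·56+1)/247⌋ − ⌊(38·56+1)/247⌋ = ⌊2185/247⌋ − ⌊2129/247⌋ = 8 − 8 = 0
n=39: ⌊(40·56+1)/247⌋ − ⌊(39·56+1)/247⌋ = ⌊2241/247⌋ − ⌊2185/247⌋ = 9 − 8 = 1
n=40: ⌊(41·56+1)/247⌋ − ⌊(40·56+1)/247⌋ = ⌊2297/247⌋ − ⌊2241/247⌋ = 9 − 9 = 0
n=41: ⌊(42·56+1)/247⌋ − ⌊(41·56+1)/247⌋ = ⌊2353/247⌋ − ⌊2297/247⌋ = 9 − 9 = 0
n=42: ⌊(43·56+1)/247⌋ − ⌊(42·56+1)/247⌋ = ⌊2409/247⌋ − ⌊2353/247⌋ = 9 − 9 = 0
n=43: ⌊(44·56+1)/247⌋ − ⌊(43·56+1)/247⌋ = ⌊2465/247⌋ − ⌊2409/247⌋ = 9 − 9 = 0
n=44: ⌊(45·56+1)/247⌋ − ⌊(44·56+1)/247⌋ = ⌊2521/247⌋ − ⌊2465/247⌋ = 10 − 9 = 1
n=45: ⌊(46·56+1)/247⌋ − ⌊(45·56+1)/247⌋ = ⌊2577/247⌋ − ⌊2521/247⌋ = 10 − 10 = 0
n=46: ⌊(47·56+1)/247⌋ − ⌊(46·56+1)/247⌋ = ⌊2633/247⌋ − ⌊2577/247⌋ = 10 − 10 = 0
n=47: ⌊(48·56+1)/247⌋ − ⌊(47·56+1)/247⌋ = ⌊2689/247⌋ − ⌊2633/247⌋ = 10 − 10 = 0
n=48: ⌊(49·56+1)/247⌋ − ⌊(48·56+1)/247⌋ = ⌊2745/247⌋ − ⌊2689/247⌋ = 11 − 10 = 1
n=49: ⌊(50·56+1)/247⌋ − ⌊(49·56+1)/247⌋ = ⌊2801/247⌋ − ⌊2745/247⌋ = 11 − 11 = 0
n=50: ⌊(51·56+1)/247⌋ − ⌊(50·56+1)/247⌋ = ⌊2857/247⌋ − ⌊2801/247⌋ = 11 − 11 = 0
n=51: ⌊(52·56+1)/247⌋ − ⌊(51·56+1)/247⌋ = ⌊2913/247⌋ − ⌊2857/247⌋ = 11 − 11 = 0
n=52: ⌊(53·56+1)/247⌋ − ⌊(52·56+1)/247⌋ = ⌊2969/247⌋ − ⌊2913/247⌋ = 12 − 11 = 1
n=53: ⌊(54·56+1)/247⌋ − ⌊(53·56+1)/247⌋ = ⌊3025/247⌋ − ⌊2969/247⌋ = 12 − 12 = 0
n=54: ⌊(55·56+1)/247⌋ − ⌊(54·56+1)/247⌋ = ⌊3081/247⌋ − ⌊3025/247⌋ = 12 − 12 = 0
n=55: ⌊(56·56+1)/247⌋ − ⌊(55·56+1)/247⌋ = ⌊3137/247⌋ − ⌊3081/247⌋ = 12 − 12 = 0
n=56: ⌊(57·56+1)/247⌋ − ⌊(56·56+1)/247⌋ = ⌊3193/247⌋ − ⌊3137/247⌋ = 12 − 12 = 0
n=57: ⌊(58·56+1)/247⌋ − ⌊(57·56+1)/247⌋ = ⌊3249/247⌋ − ⌊3193/247⌋ = 13 − 12 = 1
n=58: ⌊(59·56+1)/247⌋ − ⌊(58·56+1)/247⌋ = ⌊3305/247⌋ − ⌊3249/247⌋ = 13 − 13 = 0
n=59: ⌊(60·56+1)/247⌋ − ⌊(59·56+1)/247⌋ = ⌊3361/247⌋ − ⌊3305/247⌋ = 13 − 13 = 0
n=60: ⌊(61·56+1)/247⌋ − ⌊(60·56+1)/247⌋ = ⌊3417/247⌋ − ⌊3361/247⌋ = 13 − 13 = 0
n=61: ⌊(62·56+1)/247⌋ − ⌊(61·56+1)/247⌋ = ⌊3473/247⌋ − ⌊3417/247⌋ = 14 − 13 = 1
n=62: ⌊(63·56+1)/247⌋ − ⌊(62·56+1)/247⌋ = ⌊3529/247⌋ − ⌊3473/247⌋ = 14 − 14 = 0
n=63: ⌊(64·56+1)/247⌋ − ⌊(63·56+1)/247⌋ = ⌊3585/247⌋ − ⌊3529/247⌋ = 14 − 14 = 0
n=64: ⌊(65·56+1)/247⌋ − ⌊(64·56+1)/247⌋ = ⌊3641/247⌋ − ⌊3585/247⌋ = 14 − 14 = 0
n=65: ⌊(66·56+1)/247⌋ − ⌊(65·56+1)/247⌋ = ⌊3697/247⌋ − ⌊3641/247⌋ = 14 − 14 = 0
n=66: ⌊(67·56+1)/247⌋ − ⌊(66·56+1)/247⌋ = ⌊3753/247⌋ − ⌊3697/247⌋ = 15 − 14 = 1
n=67: ⌊(68·56+1)/247⌋ − ⌊(67·56+1)/247⌋ = ⌊3809/247⌋ − ⌊3753/247⌋ = 15 − 15 = 0
n=68: ⌊(69·56+1)/247⌋ − ⌊(68·56+1)/247⌋ = ⌊3865/247⌋ − ⌊3809/247⌋ = 15 − 15 = 0
n=69: ⌊(70·56+1)/247⌋ − ⌊(69·56+1)/247⌋ = ⌊3921/247⌋ − ⌊3865/247⌋ = 15 − 15 = 0
n=70: ⌊(71·56+1)/247⌋ − ⌊(70·56+1)/247⌋ = ⌊3977/247⌋ − ⌊3921/247⌋ = 16 − 15 = 1
n=71: ⌊(72·56+1)/247⌋ − ⌊(71·56+1)/247⌋ = ⌊4033/247⌋ − ⌊3977/247⌋ = 16 − 16 = 0
n=72: ⌊(73·56+1)/247⌋ − ⌊(72·56+1)/247⌋ = ⌊4089/247⌋ − ⌊4033/247⌋ = 16 − 16 = 0
n=73: ⌊(74·56+1)/247⌋ − ⌊(73·56+1)/247⌋ = ⌊4145/247⌋ − ⌊4089/247⌋ = 16 − 16 = 0
n=74: ⌊(75·56+1)/247⌋ − ⌊(74·56+1)/247⌋ = ⌊4201/247⌋ − ⌊4145/247⌋ = 17 − 16 = 1
n=75: ⌊(76·56+1)/247⌋ − ⌊(75·56+1)/247⌋ = ⌊4257/247⌋ − ⌊4201/247⌋ = 17 − 17 = 0
n=76: ⌊(77·56+1)/247⌋ − ⌊(76·56+1)/247⌋ = ⌊4313/247⌋ − ⌊4257/247⌋ = 17 − 17 = 0
n=77: ⌊(78·56+1)/247⌋ − ⌊(77·56+1)/247⌋ = ⌊4369/247⌋ − ⌊4313/247⌋ = 17 − 17 = 0
n=78: ⌊(79·56+1)/247⌋ − ⌊(78·56+1)/247⌋ = ⌊4425/247⌋ − ⌊4369/247⌋ = 17 − 17 = 0
n=79: ⌊(80·56+1)/247⌋ − ⌊(79·56+1)/247⌋ = ⌊4481/247⌋ − ⌊4425/247⌋ = 18 − 17 = 1
n=80: ⌊(81·56+1)/247⌋ − ⌊(80·56+1)/247⌋ = ⌊4537/247⌋ − ⌊4481/247⌋ = 18 − 18 = 0
n=81: ⌊(82·56+1)/247⌋ − ⌊(81·56+1)/247⌋ = ⌊4593/247⌋ − ⌊4537/247⌋ = 18 − 18 = 0
n=82: ⌊(83·56+1)/247⌋ − ⌊(82·56+1)/247⌋ = ⌊4649/247⌋ − ⌊4593/247⌋ = 18 − 18 = 0
n=83: ⌊(84·56+1)/247⌋ − ⌊(83·56+1)/247⌋ = ⌊4705/247⌋ − ⌊4649/247⌋ = 19 − 18 = 1


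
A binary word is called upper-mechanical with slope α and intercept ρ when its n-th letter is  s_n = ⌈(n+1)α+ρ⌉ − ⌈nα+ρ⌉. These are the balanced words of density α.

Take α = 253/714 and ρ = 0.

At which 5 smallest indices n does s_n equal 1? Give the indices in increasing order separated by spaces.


n=0: ⌈253/714⌉−⌈0/714⌉ = 1−0 = 1  ← one
n=1: ⌈506/714⌉−⌈253/714⌉ = 1−1 = 0
n=2: ⌈759/714⌉−⌈506/714⌉ = 2−1 = 1  ← one
n=3: ⌈1012/714⌉−⌈759/714⌉ = 2−2 = 0
n=4: ⌈1265/714⌉−⌈1012/714⌉ = 2−2 = 0
n=5: ⌈1518/714⌉−⌈1265/714⌉ = 3−2 = 1  ← one
n=6: ⌈1771/714⌉−⌈1518/714⌉ = 3−3 = 0
n=7: ⌈2024/714⌉−⌈1771/714⌉ = 3−3 = 0
n=8: ⌈2277/714⌉−⌈2024/714⌉ = 4−3 = 1  ← one
n=9: ⌈2530/714⌉−⌈2277/714⌉ = 4−4 = 0
n=10: ⌈2783/714⌉−⌈2530/714⌉ = 4−4 = 0
n=11: ⌈3036/714⌉−⌈2783/714⌉ = 5−4 = 1  ← one
positions of the first 5 ones: 0 2 5 8 11

0 2 5 8 11


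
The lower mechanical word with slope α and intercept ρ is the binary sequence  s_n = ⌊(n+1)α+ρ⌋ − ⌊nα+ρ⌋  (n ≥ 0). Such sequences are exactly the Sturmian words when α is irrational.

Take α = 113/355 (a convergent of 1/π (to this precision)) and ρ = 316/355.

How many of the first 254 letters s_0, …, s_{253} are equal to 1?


#1s = Σ_{n=0}^{253} s_n = Σ_{n=0}^{253} (⌊(n+1)α+ρ⌋ − ⌊nα+ρ⌋)
the sum telescopes: every ⌊nα+ρ⌋ with 0 < n < 254 appears once with + and once with −, leaving ⌊254α+ρ⌋ − ⌊0·α+ρ⌋
254α + ρ = (254·113 + 316) / 355 = 29018/355
ρ = 316/355
⌊29018/355⌋ = 81,  ⌊316/355⌋ = 0
#1s = 81 − 0 = 81

81


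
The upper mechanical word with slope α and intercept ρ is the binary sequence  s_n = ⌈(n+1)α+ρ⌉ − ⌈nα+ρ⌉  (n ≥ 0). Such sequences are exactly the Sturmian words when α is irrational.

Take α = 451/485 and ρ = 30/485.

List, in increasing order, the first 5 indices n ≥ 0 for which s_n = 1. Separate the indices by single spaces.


1 2 3 4 5

n=0: ⌈481/485⌉−⌈30/485⌉ = 1−1 = 0
n=1: ⌈932/485⌉−⌈481/485⌉ = 2−1 = 1  ← one
n=2: ⌈1383/485⌉−⌈932/485⌉ = 3−2 = 1  ← one
n=3: ⌈1834/485⌉−⌈1383/485⌉ = 4−3 = 1  ← one
n=4: ⌈2285/485⌉−⌈1834/485⌉ = 5−4 = 1  ← one
n=5: ⌈2736/485⌉−⌈2285/485⌉ = 6−5 = 1  ← one
positions of the first 5 ones: 1 2 3 4 5


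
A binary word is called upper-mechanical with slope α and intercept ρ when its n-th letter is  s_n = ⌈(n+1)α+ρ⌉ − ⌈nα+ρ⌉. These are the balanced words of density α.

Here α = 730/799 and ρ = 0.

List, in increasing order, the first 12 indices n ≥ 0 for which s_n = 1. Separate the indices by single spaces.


0 1 2 3 4 5 6 7 8 9 10 12

n=0: ⌈730/799⌉−⌈0/799⌉ = 1−0 = 1  ← one
n=1: ⌈1460/799⌉−⌈730/799⌉ = 2−1 = 1  ← one
n=2: ⌈2190/799⌉−⌈1460/799⌉ = 3−2 = 1  ← one
n=3: ⌈2920/799⌉−⌈2190/799⌉ = 4−3 = 1  ← one
n=4: ⌈3650/799⌉−⌈2920/799⌉ = 5−4 = 1  ← one
n=5: ⌈4380/799⌉−⌈3650/799⌉ = 6−5 = 1  ← one
n=6: ⌈5110/799⌉−⌈4380/799⌉ = 7−6 = 1  ← one
n=7: ⌈5840/799⌉−⌈5110/799⌉ = 8−7 = 1  ← one
n=8: ⌈6570/799⌉−⌈5840/799⌉ = 9−8 = 1  ← one
n=9: ⌈7300/799⌉−⌈6570/799⌉ = 10−9 = 1  ← one
n=10: ⌈8030/799⌉−⌈7300/799⌉ = 11−10 = 1  ← one
n=11: ⌈8760/799⌉−⌈8030/799⌉ = 11−11 = 0
n=12: ⌈9490/799⌉−⌈8760/799⌉ = 12−11 = 1  ← one
positions of the first 12 ones: 0 1 2 3 4 5 6 7 8 9 10 12


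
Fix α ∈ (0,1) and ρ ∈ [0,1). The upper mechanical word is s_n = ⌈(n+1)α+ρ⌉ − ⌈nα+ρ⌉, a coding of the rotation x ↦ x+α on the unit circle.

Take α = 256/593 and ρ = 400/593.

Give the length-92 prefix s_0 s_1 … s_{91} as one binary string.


10010101001010101001010100101010010101001010100101010010101010010101001010100101010010101001

n=0: ⌈(1·256+400)/593⌉ − ⌈(0·256+400)/593⌉ = ⌈656/593⌉ − ⌈400/593⌉ = 2 − 1 = 1
n=1: ⌈(2·256+400)/593⌉ − ⌈(1·256+400)/593⌉ = ⌈912/593⌉ − ⌈656/593⌉ = 2 − 2 = 0
n=2: ⌈(3·256+400)/593⌉ − ⌈(2·256+400)/593⌉ = ⌈1168/593⌉ − ⌈912/593⌉ = 2 − 2 = 0
n=3: ⌈(4·256+400)/593⌉ − ⌈(3·256+400)/593⌉ = ⌈1424/593⌉ − ⌈1168/593⌉ = 3 − 2 = 1
n=4: ⌈(5·256+400)/593⌉ − ⌈(4·256+400)/593⌉ = ⌈1680/593⌉ − ⌈1424/593⌉ = 3 − 3 = 0
n=5: ⌈(6·256+400)/593⌉ − ⌈(5·256+400)/593⌉ = ⌈1936/593⌉ − ⌈1680/593⌉ = 4 − 3 = 1
n=6: ⌈(7·256+400)/593⌉ − ⌈(6·256+400)/593⌉ = ⌈2192/593⌉ − ⌈1936/593⌉ = 4 − 4 = 0
n=7: ⌈(8·256+400)/593⌉ − ⌈(7·256+400)/593⌉ = ⌈2448/593⌉ − ⌈2192/593⌉ = 5 − 4 = 1
n=8: ⌈(9·256+400)/593⌉ − ⌈(8·256+400)/593⌉ = ⌈2704/593⌉ − ⌈2448/593⌉ = 5 − 5 = 0
n=9: ⌈(10·256+400)/593⌉ − ⌈(9·256+400)/593⌉ = ⌈2960/593⌉ − ⌈2704/593⌉ = 5 − 5 = 0
n=10: ⌈(11·256+400)/593⌉ − ⌈(10·256+400)/593⌉ = ⌈3216/593⌉ − ⌈2960/593⌉ = 6 − 5 = 1
n=11: ⌈(12·256+400)/593⌉ − ⌈(11·256+400)/593⌉ = ⌈3472/593⌉ − ⌈3216/593⌉ = 6 − 6 = 0
n=12: ⌈(13·256+400)/593⌉ − ⌈(12·256+400)/593⌉ = ⌈3728/593⌉ − ⌈3472/593⌉ = 7 − 6 = 1
n=13: ⌈(14·256+400)/593⌉ − ⌈(13·256+400)/593⌉ = ⌈3984/593⌉ − ⌈3728/593⌉ = 7 − 7 = 0
n=14: ⌈(15·256+400)/593⌉ − ⌈(14·256+400)/593⌉ = ⌈4240/593⌉ − ⌈3984/593⌉ = 8 − 7 = 1
n=15: ⌈(16·256+400)/593⌉ − ⌈(15·256+400)/593⌉ = ⌈4496/593⌉ − ⌈4240/593⌉ = 8 − 8 = 0
n=16: ⌈(17·256+400)/593⌉ − ⌈(16·256+400)/593⌉ = ⌈4752/593⌉ − ⌈4496/593⌉ = 9 − 8 = 1
n=17: ⌈(18·256+400)/593⌉ − ⌈(17·256+400)/593⌉ = ⌈5008/593⌉ − ⌈4752/593⌉ = 9 − 9 = 0
n=18: ⌈(19·256+400)/593⌉ − ⌈(18·256+400)/593⌉ = ⌈5264/593⌉ − ⌈5008/593⌉ = 9 − 9 = 0
n=19: ⌈(20·256+400)/593⌉ − ⌈(19·256+400)/593⌉ = ⌈5520/593⌉ − ⌈5264/593⌉ = 10 − 9 = 1
n=20: ⌈(21·256+400)/593⌉ − ⌈(20·256+400)/593⌉ = ⌈5776/593⌉ − ⌈5520/593⌉ = 10 − 10 = 0
n=21: ⌈(22·256+400)/593⌉ − ⌈(21·256+400)/593⌉ = ⌈6032/593⌉ − ⌈5776/593⌉ = 11 − 10 = 1
n=22: ⌈(23·256+400)/593⌉ − ⌈(22·256+400)/593⌉ = ⌈6288/593⌉ − ⌈6032/593⌉ = 11 − 11 = 0
n=23: ⌈(24·256+400)/593⌉ − ⌈(23·256+400)/593⌉ = ⌈6544/593⌉ − ⌈6288/593⌉ = 12 − 11 = 1
n=24: ⌈(25·256+400)/593⌉ − ⌈(24·256+400)/593⌉ = ⌈6800/593⌉ − ⌈6544/593⌉ = 12 − 12 = 0
n=25: ⌈(26·256+400)/593⌉ − ⌈(25·256+400)/593⌉ = ⌈7056/593⌉ − ⌈6800/593⌉ = 12 − 12 = 0
n=26: ⌈(27·256+400)/593⌉ − ⌈(26·256+400)/593⌉ = ⌈7312/593⌉ − ⌈7056/593⌉ = 13 − 12 = 1
n=27: ⌈(28·256+400)/593⌉ − ⌈(27·256+400)/593⌉ = ⌈7568/593⌉ − ⌈7312/593⌉ = 13 − 13 = 0
n=28: ⌈(29·256+400)/593⌉ − ⌈(28·256+400)/593⌉ = ⌈7824/593⌉ − ⌈7568/593⌉ = 14 − 13 = 1
n=29: ⌈(30·256+400)/593⌉ − ⌈(29·256+400)/593⌉ = ⌈8080/593⌉ − ⌈7824/593⌉ = 14 − 14 = 0
n=30: ⌈(31·256+400)/593⌉ − ⌈(30·256+400)/593⌉ = ⌈8336/593⌉ − ⌈8080/593⌉ = 15 − 14 = 1
n=31: ⌈(32·256+400)/593⌉ − ⌈(31·256+400)/593⌉ = ⌈8592/593⌉ − ⌈8336/593⌉ = 15 − 15 = 0
n=32: ⌈(33·256+400)/593⌉ − ⌈(32·256+400)/593⌉ = ⌈8848/593⌉ − ⌈8592/593⌉ = 15 − 15 = 0
n=33: ⌈(34·256+400)/593⌉ − ⌈(33·256+400)/593⌉ = ⌈9104/593⌉ − ⌈8848/593⌉ = 16 − 15 = 1
n=34: ⌈(35·256+400)/593⌉ − ⌈(34·256+400)/593⌉ = ⌈9360/593⌉ − ⌈9104/593⌉ = 16 − 16 = 0
n=35: ⌈(36·256+400)/593⌉ − ⌈(35·256+400)/593⌉ = ⌈9616/593⌉ − ⌈9360/593⌉ = 17 − 16 = 1
n=36: ⌈(37·256+400)/593⌉ − ⌈(36·256+400)/593⌉ = ⌈9872/593⌉ − ⌈9616/593⌉ = 17 − 17 = 0
n=37: ⌈(38·256+400)/593⌉ − ⌈(37·256+400)/593⌉ = ⌈10128/593⌉ − ⌈9872/593⌉ = 18 − 17 = 1
n=38: ⌈(39·256+400)/593⌉ − ⌈(38·256+400)/593⌉ = ⌈10384/593⌉ − ⌈10128/593⌉ = 18 − 18 = 0
n=39: ⌈(40·256+400)/593⌉ − ⌈(39·256+400)/593⌉ = ⌈10640/593⌉ − ⌈10384/593⌉ = 18 − 18 = 0
n=40: ⌈(41·256+400)/593⌉ − ⌈(40·256+400)/593⌉ = ⌈10896/593⌉ − ⌈10640/593⌉ = 19 − 18 = 1
n=41: ⌈(42·256+400)/593⌉ − ⌈(41·256+400)/593⌉ = ⌈11152/593⌉ − ⌈10896/593⌉ = 19 − 19 = 0
n=42: ⌈(43·256+400)/593⌉ − ⌈(42·256+400)/593⌉ = ⌈11408/593⌉ − ⌈11152/593⌉ = 20 − 19 = 1
n=43: ⌈(44·256+400)/593⌉ − ⌈(43·256+400)/593⌉ = ⌈11664/593⌉ − ⌈11408/593⌉ = 20 − 20 = 0
n=44: ⌈(45·256+400)/593⌉ − ⌈(44·256+400)/593⌉ = ⌈11920/593⌉ − ⌈11664/593⌉ = 21 − 20 = 1
n=45: ⌈(46·256+400)/593⌉ − ⌈(45·256+400)/593⌉ = ⌈12176/593⌉ − ⌈11920/593⌉ = 21 − 21 = 0
n=46: ⌈(47·256+400)/593⌉ − ⌈(46·256+400)/593⌉ = ⌈12432/593⌉ − ⌈12176/593⌉ = 21 − 21 = 0
n=47: ⌈(48·256+400)/593⌉ − ⌈(47·256+400)/593⌉ = ⌈12688/593⌉ − ⌈12432/593⌉ = 22 − 21 = 1
n=48: ⌈(49·256+400)/593⌉ − ⌈(48·256+400)/593⌉ = ⌈12944/593⌉ − ⌈12688/593⌉ = 22 − 22 = 0
n=49: ⌈(50·256+400)/593⌉ − ⌈(49·256+400)/593⌉ = ⌈13200/593⌉ − ⌈12944/593⌉ = 23 − 22 = 1
n=50: ⌈(51·256+400)/593⌉ − ⌈(50·256+400)/593⌉ = ⌈13456/593⌉ − ⌈13200/593⌉ = 23 − 23 = 0
n=51: ⌈(52·256+400)/593⌉ − ⌈(51·256+400)/593⌉ = ⌈13712/593⌉ − ⌈13456/593⌉ = 24 − 23 = 1
n=52: ⌈(53·256+400)/593⌉ − ⌈(52·256+400)/593⌉ = ⌈13968/593⌉ − ⌈13712/593⌉ = 24 − 24 = 0
n=53: ⌈(54·256+400)/593⌉ − ⌈(53·256+400)/593⌉ = ⌈14224/593⌉ − ⌈13968/593⌉ = 24 − 24 = 0
n=54: ⌈(55·256+400)/593⌉ − ⌈(54·256+400)/593⌉ = ⌈14480/593⌉ − ⌈14224/593⌉ = 25 − 24 = 1
n=55: ⌈(56·256+400)/593⌉ − ⌈(55·256+400)/593⌉ = ⌈14736/593⌉ − ⌈14480/593⌉ = 25 − 25 = 0
n=56: ⌈(57·256+400)/593⌉ − ⌈(56·256+400)/593⌉ = ⌈14992/593⌉ − ⌈14736/593⌉ = 26 − 25 = 1
n=57: ⌈(58·256+400)/593⌉ − ⌈(57·256+400)/593⌉ = ⌈15248/593⌉ − ⌈14992/593⌉ = 26 − 26 = 0
n=58: ⌈(59·256+400)/593⌉ − ⌈(58·256+400)/593⌉ = ⌈15504/593⌉ − ⌈15248/593⌉ = 27 − 26 = 1
n=59: ⌈(60·256+400)/593⌉ − ⌈(59·256+400)/593⌉ = ⌈15760/593⌉ − ⌈15504/593⌉ = 27 − 27 = 0
n=60: ⌈(61·256+400)/593⌉ − ⌈(60·256+400)/593⌉ = ⌈16016/593⌉ − ⌈15760/593⌉ = 28 − 27 = 1
n=61: ⌈(62·256+400)/593⌉ − ⌈(61·256+400)/593⌉ = ⌈16272/593⌉ − ⌈16016/593⌉ = 28 − 28 = 0
n=62: ⌈(63·256+400)/593⌉ − ⌈(62·256+400)/593⌉ = ⌈16528/593⌉ − ⌈16272/593⌉ = 28 − 28 = 0
n=63: ⌈(64·256+400)/593⌉ − ⌈(63·256+400)/593⌉ = ⌈16784/593⌉ − ⌈16528/593⌉ = 29 − 28 = 1
n=64: ⌈(65·256+400)/593⌉ − ⌈(64·256+400)/593⌉ = ⌈17040/593⌉ − ⌈16784/593⌉ = 29 − 29 = 0
n=65: ⌈(66·256+400)/593⌉ − ⌈(65·256+400)/593⌉ = ⌈17296/593⌉ − ⌈17040/593⌉ = 30 − 29 = 1
n=66: ⌈(67·256+400)/593⌉ − ⌈(66·256+400)/593⌉ = ⌈17552/593⌉ − ⌈17296/593⌉ = 30 − 30 = 0
n=67: ⌈(68·256+400)/593⌉ − ⌈(67·256+400)/593⌉ = ⌈17808/593⌉ − ⌈17552/593⌉ = 31 − 30 = 1
n=68: ⌈(69·256+400)/593⌉ − ⌈(68·256+400)/593⌉ = ⌈18064/593⌉ − ⌈17808/593⌉ = 31 − 31 = 0
n=69: ⌈(70·256+400)/593⌉ − ⌈(69·256+400)/593⌉ = ⌈18320/593⌉ − ⌈18064/593⌉ = 31 − 31 = 0
n=70: ⌈(71·256+400)/593⌉ − ⌈(70·256+400)/593⌉ = ⌈18576/593⌉ − ⌈18320/593⌉ = 32 − 31 = 1
n=71: ⌈(72·256+400)/593⌉ − ⌈(71·256+400)/593⌉ = ⌈18832/593⌉ − ⌈18576/593⌉ = 32 − 32 = 0
n=72: ⌈(73·256+400)/593⌉ − ⌈(72·256+400)/593⌉ = ⌈19088/593⌉ − ⌈18832/593⌉ = 33 − 32 = 1
n=73: ⌈(74·256+400)/593⌉ − ⌈(73·256+400)/593⌉ = ⌈19344/593⌉ − ⌈19088/593⌉ = 33 − 33 = 0
n=74: ⌈(75·256+400)/593⌉ − ⌈(74·256+400)/593⌉ = ⌈19600/593⌉ − ⌈19344/593⌉ = 34 − 33 = 1
n=75: ⌈(76·256+400)/593⌉ − ⌈(75·256+400)/593⌉ = ⌈19856/593⌉ − ⌈19600/593⌉ = 34 − 34 = 0
n=76: ⌈(77·256+400)/593⌉ − ⌈(76·256+400)/593⌉ = ⌈20112/593⌉ − ⌈19856/593⌉ = 34 − 34 = 0
n=77: ⌈(78·256+400)/593⌉ − ⌈(77·256+400)/593⌉ = ⌈20368/593⌉ − ⌈20112/593⌉ = 35 − 34 = 1
n=78: ⌈(79·256+400)/593⌉ − ⌈(78·256+400)/593⌉ = ⌈20624/593⌉ − ⌈20368/593⌉ = 35 − 35 = 0
n=79: ⌈(80·256+400)/593⌉ − ⌈(79·256+400)/593⌉ = ⌈20880/593⌉ − ⌈20624/593⌉ = 36 − 35 = 1
n=80: ⌈(81·256+400)/593⌉ − ⌈(80·256+400)/593⌉ = ⌈21136/593⌉ − ⌈20880/593⌉ = 36 − 36 = 0
n=81: ⌈(82·256+400)/593⌉ − ⌈(81·256+400)/593⌉ = ⌈21392/593⌉ − ⌈21136/593⌉ = 37 − 36 = 1
n=82: ⌈(83·256+400)/593⌉ − ⌈(82·256+400)/593⌉ = ⌈21648/593⌉ − ⌈21392/593⌉ = 37 − 37 = 0
n=83: ⌈(84·256+400)/593⌉ − ⌈(83·256+400)/593⌉ = ⌈21904/593⌉ − ⌈21648/593⌉ = 37 − 37 = 0
n=84: ⌈(85·256+400)/593⌉ − ⌈(84·256+400)/593⌉ = ⌈22160/593⌉ − ⌈21904/593⌉ = 38 − 37 = 1
n=85: ⌈(86·256+400)/593⌉ − ⌈(85·256+400)/593⌉ = ⌈22416/593⌉ − ⌈22160/593⌉ = 38 − 38 = 0
n=86: ⌈(87·256+400)/593⌉ − ⌈(86·256+400)/593⌉ = ⌈22672/593⌉ − ⌈22416/593⌉ = 39 − 38 = 1
n=87: ⌈(88·256+400)/593⌉ − ⌈(87·256+400)/593⌉ = ⌈22928/593⌉ − ⌈22672/593⌉ = 39 − 39 = 0
n=88: ⌈(89·256+400)/593⌉ − ⌈(88·256+400)/593⌉ = ⌈23184/593⌉ − ⌈22928/593⌉ = 40 − 39 = 1
n=89: ⌈(90·256+400)/593⌉ − ⌈(89·256+400)/593⌉ = ⌈23440/593⌉ − ⌈23184/593⌉ = 40 − 40 = 0
n=90: ⌈(91·256+400)/593⌉ − ⌈(90·256+400)/593⌉ = ⌈23696/593⌉ − ⌈23440/593⌉ = 40 − 40 = 0
n=91: ⌈(92·256+400)/593⌉ − ⌈(91·256+400)/593⌉ = ⌈23952/593⌉ − ⌈23696/593⌉ = 41 − 40 = 1


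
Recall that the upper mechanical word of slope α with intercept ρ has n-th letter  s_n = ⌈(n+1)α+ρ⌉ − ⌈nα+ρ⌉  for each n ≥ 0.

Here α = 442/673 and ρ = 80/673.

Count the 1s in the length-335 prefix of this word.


220

#1s = Σ_{n=0}^{334} s_n = Σ_{n=0}^{334} (⌈(n+1)α+ρ⌉ − ⌈nα+ρ⌉)
the sum telescopes: every ⌈nα+ρ⌉ with 0 < n < 335 appears once with + and once with −, leaving ⌈335α+ρ⌉ − ⌈0·α+ρ⌉
335α + ρ = (335·442 + 80) / 673 = 148150/673
ρ = 80/673
⌈148150/673⌉ = 221,  ⌈80/673⌉ = 1
#1s = 221 − 1 = 220


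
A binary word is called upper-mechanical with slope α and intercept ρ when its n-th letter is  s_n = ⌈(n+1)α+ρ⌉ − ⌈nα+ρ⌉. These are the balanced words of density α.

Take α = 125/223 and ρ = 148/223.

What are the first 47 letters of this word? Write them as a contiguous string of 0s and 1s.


n=0: ⌈(1·125+148)/223⌉ − ⌈(0·125+148)/223⌉ = ⌈273/223⌉ − ⌈148/223⌉ = 2 − 1 = 1
n=1: ⌈(2·125+148)/223⌉ − ⌈(1·125+148)/223⌉ = ⌈398/223⌉ − ⌈273/223⌉ = 2 − 2 = 0
n=2: ⌈(3·125+148)/223⌉ − ⌈(2·125+148)/223⌉ = ⌈523/223⌉ − ⌈398/223⌉ = 3 − 2 = 1
n=3: ⌈(4·125+148)/223⌉ − ⌈(3·125+148)/223⌉ = ⌈648/223⌉ − ⌈523/223⌉ = 3 − 3 = 0
n=4: ⌈(5·125+148)/223⌉ − ⌈(4·125+148)/223⌉ = ⌈773/223⌉ − ⌈648/223⌉ = 4 − 3 = 1
n=5: ⌈(6·125+148)/223⌉ − ⌈(5·125+148)/223⌉ = ⌈898/223⌉ − ⌈773/223⌉ = 5 − 4 = 1
n=6: ⌈(7·125+148)/223⌉ − ⌈(6·125+148)/223⌉ = ⌈1023/223⌉ − ⌈898/223⌉ = 5 − 5 = 0
n=7: ⌈(8·125+148)/223⌉ − ⌈(7·125+148)/223⌉ = ⌈1148/223⌉ − ⌈1023/223⌉ = 6 − 5 = 1
n=8: ⌈(9·125+148)/223⌉ − ⌈(8·125+148)/223⌉ = ⌈1273/223⌉ − ⌈1148/223⌉ = 6 − 6 = 0
n=9: ⌈(10·125+148)/223⌉ − ⌈(9·125+148)/223⌉ = ⌈1398/223⌉ − ⌈1273/223⌉ = 7 − 6 = 1
n=10: ⌈(11·125+148)/223⌉ − ⌈(10·125+148)/223⌉ = ⌈1523/223⌉ − ⌈1398/223⌉ = 7 − 7 = 0
n=11: ⌈(12·125+148)/223⌉ − ⌈(11·125+148)/223⌉ = ⌈1648/223⌉ − ⌈1523/223⌉ = 8 − 7 = 1
n=12: ⌈(13·125+148)/223⌉ − ⌈(12·125+148)/223⌉ = ⌈1773/223⌉ − ⌈1648/223⌉ = 8 − 8 = 0
n=13: ⌈(14·125+148)/223⌉ − ⌈(13·125+148)/223⌉ = ⌈1898/223⌉ − ⌈1773/223⌉ = 9 − 8 = 1
n=14: ⌈(15·125+148)/223⌉ − ⌈(14·125+148)/223⌉ = ⌈2023/223⌉ − ⌈1898/223⌉ = 10 − 9 = 1
n=15: ⌈(16·125+148)/223⌉ − ⌈(15·125+148)/223⌉ = ⌈2148/223⌉ − ⌈2023/223⌉ = 10 − 10 = 0
n=16: ⌈(17·125+148)/223⌉ − ⌈(16·125+148)/223⌉ = ⌈2273/223⌉ − ⌈2148/223⌉ = 11 − 10 = 1
n=17: ⌈(18·125+148)/223⌉ − ⌈(17·125+148)/223⌉ = ⌈2398/223⌉ − ⌈2273/223⌉ = 11 − 11 = 0
n=18: ⌈(19·125+148)/223⌉ − ⌈(18·125+148)/223⌉ = ⌈2523/223⌉ − ⌈2398/223⌉ = 12 − 11 = 1
n=19: ⌈(20·125+148)/223⌉ − ⌈(19·125+148)/223⌉ = ⌈2648/223⌉ − ⌈2523/223⌉ = 12 − 12 = 0
n=20: ⌈(21·125+148)/223⌉ − ⌈(20·125+148)/223⌉ = ⌈2773/223⌉ − ⌈2648/223⌉ = 13 − 12 = 1
n=21: ⌈(22·125+148)/223⌉ − ⌈(21·125+148)/223⌉ = ⌈2898/223⌉ − ⌈2773/223⌉ = 13 − 13 = 0
n=22: ⌈(23·125+148)/223⌉ − ⌈(22·125+148)/223⌉ = ⌈3023/223⌉ − ⌈2898/223⌉ = 14 − 13 = 1
n=23: ⌈(24·125+148)/223⌉ − ⌈(23·125+148)/223⌉ = ⌈3148/223⌉ − ⌈3023/223⌉ = 15 − 14 = 1
n=24: ⌈(25·125+148)/223⌉ − ⌈(24·125+148)/223⌉ = ⌈3273/223⌉ − ⌈3148/223⌉ = 15 − 15 = 0
n=25: ⌈(26·125+148)/223⌉ − ⌈(25·125+148)/223⌉ = ⌈3398/223⌉ − ⌈3273/223⌉ = 16 − 15 = 1
n=26: ⌈(27·125+148)/223⌉ − ⌈(26·125+148)/223⌉ = ⌈3523/223⌉ − ⌈3398/223⌉ = 16 − 16 = 0
n=27: ⌈(28·125+148)/223⌉ − ⌈(27·125+148)/223⌉ = ⌈3648/223⌉ − ⌈3523/223⌉ = 17 − 16 = 1
n=28: ⌈(29·125+148)/223⌉ − ⌈(28·125+148)/223⌉ = ⌈3773/223⌉ − ⌈3648/223⌉ = 17 − 17 = 0
n=29: ⌈(30·125+148)/223⌉ − ⌈(29·125+148)/223⌉ = ⌈3898/223⌉ − ⌈3773/223⌉ = 18 − 17 = 1
n=30: ⌈(31·125+148)/223⌉ − ⌈(30·125+148)/223⌉ = ⌈4023/223⌉ − ⌈3898/223⌉ = 19 − 18 = 1
n=31: ⌈(32·125+148)/223⌉ − ⌈(31·125+148)/223⌉ = ⌈4148/223⌉ − ⌈4023/223⌉ = 19 − 19 = 0
n=32: ⌈(33·125+148)/223⌉ − ⌈(32·125+148)/223⌉ = ⌈4273/223⌉ − ⌈4148/223⌉ = 20 − 19 = 1
n=33: ⌈(34·125+148)/223⌉ − ⌈(33·125+148)/223⌉ = ⌈4398/223⌉ − ⌈4273/223⌉ = 20 − 20 = 0
n=34: ⌈(35·125+148)/223⌉ − ⌈(34·125+148)/223⌉ = ⌈4523/223⌉ − ⌈4398/223⌉ = 21 − 20 = 1
n=35: ⌈(36·125+148)/223⌉ − ⌈(35·125+148)/223⌉ = ⌈4648/223⌉ − ⌈4523/223⌉ = 21 − 21 = 0
n=36: ⌈(37·125+148)/223⌉ − ⌈(36·125+148)/223⌉ = ⌈4773/223⌉ − ⌈4648/223⌉ = 22 − 21 = 1
n=37: ⌈(38·125+148)/223⌉ − ⌈(37·125+148)/223⌉ = ⌈4898/223⌉ − ⌈4773/223⌉ = 22 − 22 = 0
n=38: ⌈(39·125+148)/223⌉ − ⌈(38·125+148)/223⌉ = ⌈5023/223⌉ − ⌈4898/223⌉ = 23 − 22 = 1
n=39: ⌈(40·125+148)/223⌉ − ⌈(39·125+148)/223⌉ = ⌈5148/223⌉ − ⌈5023/223⌉ = 24 − 23 = 1
n=40: ⌈(41·125+148)/223⌉ − ⌈(40·125+148)/223⌉ = ⌈5273/223⌉ − ⌈5148/223⌉ = 24 − 24 = 0
n=41: ⌈(42·125+148)/223⌉ − ⌈(41·125+148)/223⌉ = ⌈5398/223⌉ − ⌈5273/223⌉ = 25 − 24 = 1
n=42: ⌈(43·125+148)/223⌉ − ⌈(42·125+148)/223⌉ = ⌈5523/223⌉ − ⌈5398/223⌉ = 25 − 25 = 0
n=43: ⌈(44·125+148)/223⌉ − ⌈(43·125+148)/223⌉ = ⌈5648/223⌉ − ⌈5523/223⌉ = 26 − 25 = 1
n=44: ⌈(45·125+148)/223⌉ − ⌈(44·125+148)/223⌉ = ⌈5773/223⌉ − ⌈5648/223⌉ = 26 − 26 = 0
n=45: ⌈(46·125+148)/223⌉ − ⌈(45·125+148)/223⌉ = ⌈5898/223⌉ − ⌈5773/223⌉ = 27 − 26 = 1
n=46: ⌈(47·125+148)/223⌉ − ⌈(46·125+148)/223⌉ = ⌈6023/223⌉ − ⌈5898/223⌉ = 28 − 27 = 1

10101101010101101010101101010110101010110101011


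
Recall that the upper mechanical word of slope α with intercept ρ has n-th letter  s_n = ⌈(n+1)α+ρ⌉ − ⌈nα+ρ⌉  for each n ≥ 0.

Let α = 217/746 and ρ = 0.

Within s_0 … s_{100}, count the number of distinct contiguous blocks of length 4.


5

t_n = ⌈(n·217)/746⌉ for n = 0 … 101:
  n=0…9: ⌈0/746⌉=0 ⌈217/746⌉=1 ⌈434/746⌉=1 ⌈651/746⌉=1 ⌈868/746⌉=2 ⌈1085/746⌉=2 ⌈1302/746⌉=2 ⌈1519/746⌉=3 ⌈1736/746⌉=3 ⌈1953/746⌉=3
  n=10…19: ⌈2170/746⌉=3 ⌈2387/746⌉=4 ⌈2604/746⌉=4 ⌈2821/746⌉=4 ⌈3038/746⌉=5 ⌈3255/746⌉=5 ⌈3472/746⌉=5 ⌈3689/746⌉=5 ⌈3906/746⌉=6 ⌈4123/746⌉=6
  n=20…29: ⌈4340/746⌉=6 ⌈4557/746⌉=7 ⌈4774/746⌉=7 ⌈4991/746⌉=7 ⌈5208/746⌉=7 ⌈5425/746⌉=8 ⌈5642/746⌉=8 ⌈5859/746⌉=8 ⌈6076/746⌉=9 ⌈6293/746⌉=9
  n=30…39: ⌈6510/746⌉=9 ⌈6727/746⌉=10 ⌈6944/746⌉=10 ⌈7161/746⌉=10 ⌈7378/746⌉=10 ⌈7595/746⌉=11 ⌈7812/746⌉=11 ⌈8029/746⌉=11 ⌈8246/746⌉=12 ⌈8463/746⌉=12
  n=40…49: ⌈8680/746⌉=12 ⌈8897/746⌉=12 ⌈9114/746⌉=13 ⌈9331/746⌉=13 ⌈9548/746⌉=13 ⌈9765/746⌉=14 ⌈9982/746⌉=14 ⌈10199/746⌉=14 ⌈10416/746⌉=14 ⌈10633/746⌉=15
  n=50…59: ⌈10850/746⌉=15 ⌈11067/746⌉=15 ⌈11284/746⌉=16 ⌈11501/746⌉=16 ⌈11718/746⌉=16 ⌈11935/746⌉=16 ⌈12152/746⌉=17 ⌈12369/746⌉=17 ⌈12586/746⌉=17 ⌈12803/746⌉=18
  n=60…69: ⌈13020/746⌉=18 ⌈13237/746⌉=18 ⌈13454/746⌉=19 ⌈13671/746⌉=19 ⌈13888/746⌉=19 ⌈14105/746⌉=19 ⌈14322/746⌉=20 ⌈14539/746⌉=20 ⌈14756/746⌉=20 ⌈14973/746⌉=21
  n=70…79: ⌈15190/746⌉=21 ⌈15407/746⌉=21 ⌈15624/746⌉=21 ⌈15841/746⌉=22 ⌈16058/746⌉=22 ⌈16275/746⌉=22 ⌈16492/746⌉=23 ⌈16709/746⌉=23 ⌈16926/746⌉=23 ⌈17143/746⌉=23
  n=80…89: ⌈17360/746⌉=24 ⌈17577/746⌉=24 ⌈17794/746⌉=24 ⌈18011/746⌉=25 ⌈18228/746⌉=25 ⌈18445/746⌉=25 ⌈18662/746⌉=26 ⌈18879/746⌉=26 ⌈19096/746⌉=26 ⌈19313/746⌉=26
  n=90…99: ⌈19530/746⌉=27 ⌈19747/746⌉=27 ⌈19964/746⌉=27 ⌈20181/746⌉=28 ⌈20398/746⌉=28 ⌈20615/746⌉=28 ⌈20832/746⌉=28 ⌈21049/746⌉=29 ⌈21266/746⌉=29 ⌈21483/746⌉=29
  n=100…101: ⌈21700/746⌉=30 ⌈21917/746⌉=30
s_n = t_(n+1) − t_n for n = 0 … 100 gives
prefix = 10010010001001000100100010010010001001000100100010010001001001000100100010010001001001000100100010010
slide a length-4 window over [0..3] … [97..100] (98 windows); first occurrence of each distinct factor:
  [  0..  3] 1001
  [  1..  4] 0010
  [  2..  5] 0100
  [  6..  9] 1000
  [  7.. 10] 0001
  (the other 93 windows repeat one of these)
distinct factors: {0001, 0010, 0100, 1000, 1001}
count = 5  (Sturmian bound for length 4 is 5)


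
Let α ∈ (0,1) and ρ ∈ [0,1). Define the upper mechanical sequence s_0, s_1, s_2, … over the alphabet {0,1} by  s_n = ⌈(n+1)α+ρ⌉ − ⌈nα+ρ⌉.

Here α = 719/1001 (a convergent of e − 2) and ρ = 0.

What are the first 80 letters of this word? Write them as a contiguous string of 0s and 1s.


n=0: ⌈(1·719)/1001⌉ − ⌈(0·719)/1001⌉ = ⌈719/1001⌉ − ⌈0/1001⌉ = 1 − 0 = 1
n=1: ⌈(2·719)/1001⌉ − ⌈(1·719)/1001⌉ = ⌈1438/1001⌉ − ⌈719/1001⌉ = 2 − 1 = 1
n=2: ⌈(3·719)/1001⌉ − ⌈(2·719)/1001⌉ = ⌈2157/1001⌉ − ⌈1438/1001⌉ = 3 − 2 = 1
n=3: ⌈(4·719)/1001⌉ − ⌈(3·719)/1001⌉ = ⌈2876/1001⌉ − ⌈2157/1001⌉ = 3 − 3 = 0
n=4: ⌈(5·719)/1001⌉ − ⌈(4·719)/1001⌉ = ⌈3595/1001⌉ − ⌈2876/1001⌉ = 4 − 3 = 1
n=5: ⌈(6·719)/1001⌉ − ⌈(5·719)/1001⌉ = ⌈4314/1001⌉ − ⌈3595/1001⌉ = 5 − 4 = 1
n=6: ⌈(7·719)/1001⌉ − ⌈(6·719)/1001⌉ = ⌈5033/1001⌉ − ⌈4314/1001⌉ = 6 − 5 = 1
n=7: ⌈(8·719)/1001⌉ − ⌈(7·719)/1001⌉ = ⌈5752/1001⌉ − ⌈5033/1001⌉ = 6 − 6 = 0
n=8: ⌈(9·719)/1001⌉ − ⌈(8·719)/1001⌉ = ⌈6471/1001⌉ − ⌈5752/1001⌉ = 7 − 6 = 1
n=9: ⌈(10·719)/1001⌉ − ⌈(9·719)/1001⌉ = ⌈7190/1001⌉ − ⌈6471/1001⌉ = 8 − 7 = 1
n=10: ⌈(11·719)/1001⌉ − ⌈(10·719)/1001⌉ = ⌈7909/1001⌉ − ⌈7190/1001⌉ = 8 − 8 = 0
n=11: ⌈(12·719)/1001⌉ − ⌈(11·719)/1001⌉ = ⌈8628/1001⌉ − ⌈7909/1001⌉ = 9 − 8 = 1
n=12: ⌈(13·719)/1001⌉ − ⌈(12·719)/1001⌉ = ⌈9347/1001⌉ − ⌈8628/1001⌉ = 10 − 9 = 1
n=13: ⌈(14·719)/1001⌉ − ⌈(13·719)/1001⌉ = ⌈10066/1001⌉ − ⌈9347/1001⌉ = 11 − 10 = 1
n=14: ⌈(15·719)/1001⌉ − ⌈(14·719)/1001⌉ = ⌈10785/1001⌉ − ⌈10066/1001⌉ = 11 − 11 = 0
n=15: ⌈(16·719)/1001⌉ − ⌈(15·719)/1001⌉ = ⌈11504/1001⌉ − ⌈10785/1001⌉ = 12 − 11 = 1
n=16: ⌈(17·719)/1001⌉ − ⌈(16·719)/1001⌉ = ⌈12223/1001⌉ − ⌈11504/1001⌉ = 13 − 12 = 1
n=17: ⌈(18·719)/1001⌉ − ⌈(17·719)/1001⌉ = ⌈12942/1001⌉ − ⌈12223/1001⌉ = 13 − 13 = 0
n=18: ⌈(19·719)/1001⌉ − ⌈(18·719)/1001⌉ = ⌈13661/1001⌉ − ⌈12942/1001⌉ = 14 − 13 = 1
n=19: ⌈(20·719)/1001⌉ − ⌈(19·719)/1001⌉ = ⌈14380/1001⌉ − ⌈13661/1001⌉ = 15 − 14 = 1
n=20: ⌈(21·719)/1001⌉ − ⌈(20·719)/1001⌉ = ⌈15099/1001⌉ − ⌈14380/1001⌉ = 16 − 15 = 1
n=21: ⌈(22·719)/1001⌉ − ⌈(21·719)/1001⌉ = ⌈15818/1001⌉ − ⌈15099/1001⌉ = 16 − 16 = 0
n=22: ⌈(23·719)/1001⌉ − ⌈(22·719)/1001⌉ = ⌈16537/1001⌉ − ⌈15818/1001⌉ = 17 − 16 = 1
n=23: ⌈(24·719)/1001⌉ − ⌈(23·719)/1001⌉ = ⌈17256/1001⌉ − ⌈16537/1001⌉ = 18 − 17 = 1
n=24: ⌈(25·719)/1001⌉ − ⌈(24·719)/1001⌉ = ⌈17975/1001⌉ − ⌈17256/1001⌉ = 18 − 18 = 0
n=25: ⌈(26·719)/1001⌉ − ⌈(25·719)/1001⌉ = ⌈18694/1001⌉ − ⌈17975/1001⌉ = 19 − 18 = 1
n=26: ⌈(27·719)/1001⌉ − ⌈(26·719)/1001⌉ = ⌈19413/1001⌉ − ⌈18694/1001⌉ = 20 − 19 = 1
n=27: ⌈(28·719)/1001⌉ − ⌈(27·719)/1001⌉ = ⌈20132/1001⌉ − ⌈19413/1001⌉ = 21 − 20 = 1
n=28: ⌈(29·719)/1001⌉ − ⌈(28·719)/1001⌉ = ⌈20851/1001⌉ − ⌈20132/1001⌉ = 21 − 21 = 0
n=29: ⌈(30·719)/1001⌉ − ⌈(29·719)/1001⌉ = ⌈21570/1001⌉ − ⌈20851/1001⌉ = 22 − 21 = 1
n=30: ⌈(31·719)/1001⌉ − ⌈(30·719)/1001⌉ = ⌈22289/1001⌉ − ⌈21570/1001⌉ = 23 − 22 = 1
n=31: ⌈(32·719)/1001⌉ − ⌈(31·719)/1001⌉ = ⌈23008/1001⌉ − ⌈22289/1001⌉ = 23 − 23 = 0
n=32: ⌈(33·719)/1001⌉ − ⌈(32·719)/1001⌉ = ⌈23727/1001⌉ − ⌈23008/1001⌉ = 24 − 23 = 1
n=33: ⌈(34·719)/1001⌉ − ⌈(33·719)/1001⌉ = ⌈24446/1001⌉ − ⌈23727/1001⌉ = 25 − 24 = 1
n=34: ⌈(35·719)/1001⌉ − ⌈(34·719)/1001⌉ = ⌈25165/1001⌉ − ⌈24446/1001⌉ = 26 − 25 = 1
n=35: ⌈(36·719)/1001⌉ − ⌈(35·719)/1001⌉ = ⌈25884/1001⌉ − ⌈25165/1001⌉ = 26 − 26 = 0
n=36: ⌈(37·719)/1001⌉ − ⌈(36·719)/1001⌉ = ⌈26603/1001⌉ − ⌈25884/1001⌉ = 27 − 26 = 1
n=37: ⌈(38·719)/1001⌉ − ⌈(37·719)/1001⌉ = ⌈27322/1001⌉ − ⌈26603/1001⌉ = 28 − 27 = 1
n=38: ⌈(39·719)/1001⌉ − ⌈(38·719)/1001⌉ = ⌈28041/1001⌉ − ⌈27322/1001⌉ = 29 − 28 = 1
n=39: ⌈(40·719)/1001⌉ − ⌈(39·719)/1001⌉ = ⌈28760/1001⌉ − ⌈28041/1001⌉ = 29 − 29 = 0
n=40: ⌈(41·719)/1001⌉ − ⌈(40·719)/1001⌉ = ⌈29479/1001⌉ − ⌈28760/1001⌉ = 30 − 29 = 1
n=41: ⌈(42·719)/1001⌉ − ⌈(41·719)/1001⌉ = ⌈30198/1001⌉ − ⌈29479/1001⌉ = 31 − 30 = 1
n=42: ⌈(43·719)/1001⌉ − ⌈(42·719)/1001⌉ = ⌈30917/1001⌉ − ⌈30198/1001⌉ = 31 − 31 = 0
n=43: ⌈(44·719)/1001⌉ − ⌈(43·719)/1001⌉ = ⌈31636/1001⌉ − ⌈30917/1001⌉ = 32 − 31 = 1
n=44: ⌈(45·719)/1001⌉ − ⌈(44·719)/1001⌉ = ⌈32355/1001⌉ − ⌈31636/1001⌉ = 33 − 32 = 1
n=45: ⌈(46·719)/1001⌉ − ⌈(45·719)/1001⌉ = ⌈33074/1001⌉ − ⌈32355/1001⌉ = 34 − 33 = 1
n=46: ⌈(47·719)/1001⌉ − ⌈(46·719)/1001⌉ = ⌈33793/1001⌉ − ⌈33074/1001⌉ = 34 − 34 = 0
n=47: ⌈(48·719)/1001⌉ − ⌈(47·719)/1001⌉ = ⌈34512/1001⌉ − ⌈33793/1001⌉ = 35 − 34 = 1
n=48: ⌈(49·719)/1001⌉ − ⌈(48·719)/1001⌉ = ⌈35231/1001⌉ − ⌈34512/1001⌉ = 36 − 35 = 1
n=49: ⌈(50·719)/1001⌉ − ⌈(49·719)/1001⌉ = ⌈35950/1001⌉ − ⌈35231/1001⌉ = 36 − 36 = 0
n=50: ⌈(51·719)/1001⌉ − ⌈(50·719)/1001⌉ = ⌈36669/1001⌉ − ⌈35950/1001⌉ = 37 − 36 = 1
n=51: ⌈(52·719)/1001⌉ − ⌈(51·719)/1001⌉ = ⌈37388/1001⌉ − ⌈36669/1001⌉ = 38 − 37 = 1
n=52: ⌈(53·719)/1001⌉ − ⌈(52·719)/1001⌉ = ⌈38107/1001⌉ − ⌈37388/1001⌉ = 39 − 38 = 1
n=53: ⌈(54·719)/1001⌉ − ⌈(53·719)/1001⌉ = ⌈38826/1001⌉ − ⌈38107/1001⌉ = 39 − 39 = 0
n=54: ⌈(55·719)/1001⌉ − ⌈(54·719)/1001⌉ = ⌈39545/1001⌉ − ⌈38826/1001⌉ = 40 − 39 = 1
n=55: ⌈(56·719)/1001⌉ − ⌈(55·719)/1001⌉ = ⌈40264/1001⌉ − ⌈39545/1001⌉ = 41 − 40 = 1
n=56: ⌈(57·719)/1001⌉ − ⌈(56·719)/1001⌉ = ⌈40983/1001⌉ − ⌈40264/1001⌉ = 41 − 41 = 0
n=57: ⌈(58·719)/1001⌉ − ⌈(57·719)/1001⌉ = ⌈41702/1001⌉ − ⌈40983/1001⌉ = 42 − 41 = 1
n=58: ⌈(59·719)/1001⌉ − ⌈(58·719)/1001⌉ = ⌈42421/1001⌉ − ⌈41702/1001⌉ = 43 − 42 = 1
n=59: ⌈(60·719)/1001⌉ − ⌈(59·719)/1001⌉ = ⌈43140/1001⌉ − ⌈42421/1001⌉ = 44 − 43 = 1
n=60: ⌈(61·719)/1001⌉ − ⌈(60·719)/1001⌉ = ⌈43859/1001⌉ − ⌈43140/1001⌉ = 44 − 44 = 0
n=61: ⌈(62·719)/1001⌉ − ⌈(61·719)/1001⌉ = ⌈44578/1001⌉ − ⌈43859/1001⌉ = 45 − 44 = 1
n=62: ⌈(63·719)/1001⌉ − ⌈(62·719)/1001⌉ = ⌈45297/1001⌉ − ⌈44578/1001⌉ = 46 − 45 = 1
n=63: ⌈(64·719)/1001⌉ − ⌈(63·719)/1001⌉ = ⌈46016/1001⌉ − ⌈45297/1001⌉ = 46 − 46 = 0
n=64: ⌈(65·719)/1001⌉ − ⌈(64·719)/1001⌉ = ⌈46735/1001⌉ − ⌈46016/1001⌉ = 47 − 46 = 1
n=65: ⌈(66·719)/1001⌉ − ⌈(65·719)/1001⌉ = ⌈47454/1001⌉ − ⌈46735/1001⌉ = 48 − 47 = 1
n=66: ⌈(67·719)/1001⌉ − ⌈(66·719)/1001⌉ = ⌈48173/1001⌉ − ⌈47454/1001⌉ = 49 − 48 = 1
n=67: ⌈(68·719)/1001⌉ − ⌈(67·719)/1001⌉ = ⌈48892/1001⌉ − ⌈48173/1001⌉ = 49 − 49 = 0
n=68: ⌈(69·719)/1001⌉ − ⌈(68·719)/1001⌉ = ⌈49611/1001⌉ − ⌈48892/1001⌉ = 50 − 49 = 1
n=69: ⌈(70·719)/1001⌉ − ⌈(69·719)/1001⌉ = ⌈50330/1001⌉ − ⌈49611/1001⌉ = 51 − 50 = 1
n=70: ⌈(71·719)/1001⌉ − ⌈(70·719)/1001⌉ = ⌈51049/1001⌉ − ⌈50330/1001⌉ = 51 − 51 = 0
n=71: ⌈(72·719)/1001⌉ − ⌈(71·719)/1001⌉ = ⌈51768/1001⌉ − ⌈51049/1001⌉ = 52 − 51 = 1
n=72: ⌈(73·719)/1001⌉ − ⌈(72·719)/1001⌉ = ⌈52487/1001⌉ − ⌈51768/1001⌉ = 53 − 52 = 1
n=73: ⌈(74·719)/1001⌉ − ⌈(73·719)/1001⌉ = ⌈53206/1001⌉ − ⌈52487/1001⌉ = 54 − 53 = 1
n=74: ⌈(75·719)/1001⌉ − ⌈(74·719)/1001⌉ = ⌈53925/1001⌉ − ⌈53206/1001⌉ = 54 − 54 = 0
n=75: ⌈(76·719)/1001⌉ − ⌈(75·719)/1001⌉ = ⌈54644/1001⌉ − ⌈53925/1001⌉ = 55 − 54 = 1
n=76: ⌈(77·719)/1001⌉ − ⌈(76·719)/1001⌉ = ⌈55363/1001⌉ − ⌈54644/1001⌉ = 56 − 55 = 1
n=77: ⌈(78·719)/1001⌉ − ⌈(77·719)/1001⌉ = ⌈56082/1001⌉ − ⌈55363/1001⌉ = 57 − 56 = 1
n=78: ⌈(79·719)/1001⌉ − ⌈(78·719)/1001⌉ = ⌈56801/1001⌉ − ⌈56082/1001⌉ = 57 − 57 = 0
n=79: ⌈(80·719)/1001⌉ − ⌈(79·719)/1001⌉ = ⌈57520/1001⌉ − ⌈56801/1001⌉ = 58 − 57 = 1

11101110110111011011101101110110111011101101110110111011011101101110110111011101
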